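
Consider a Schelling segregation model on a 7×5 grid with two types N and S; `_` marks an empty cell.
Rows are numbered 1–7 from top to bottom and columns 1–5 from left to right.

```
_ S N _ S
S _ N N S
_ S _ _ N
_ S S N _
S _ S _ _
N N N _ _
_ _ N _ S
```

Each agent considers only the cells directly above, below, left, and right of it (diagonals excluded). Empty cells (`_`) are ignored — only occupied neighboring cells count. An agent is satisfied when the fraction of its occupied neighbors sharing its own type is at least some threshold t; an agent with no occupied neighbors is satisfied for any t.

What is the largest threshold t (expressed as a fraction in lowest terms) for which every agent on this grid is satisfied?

(1,2)S 0/1
(1,3)N 1/2
(1,5)S 1/1
(2,1)S — no occupied neighbors
(2,3)N 2/2
(2,4)N 1/2
(2,5)S 1/3
(3,2)S 1/1
(3,5)N 0/1
(4,2)S 2/2
(4,3)S 2/3
(4,4)N 0/1
(5,1)S 0/1
(5,3)S 1/2
(6,1)N 1/2
(6,2)N 2/2
(6,3)N 2/3
(7,3)N 1/1
(7,5)S — no occupied neighbors
The smallest same-type fraction is 0/1 at (1,2), which reduces to 0/1. Any threshold above that leaves this agent unsatisfied.

0/1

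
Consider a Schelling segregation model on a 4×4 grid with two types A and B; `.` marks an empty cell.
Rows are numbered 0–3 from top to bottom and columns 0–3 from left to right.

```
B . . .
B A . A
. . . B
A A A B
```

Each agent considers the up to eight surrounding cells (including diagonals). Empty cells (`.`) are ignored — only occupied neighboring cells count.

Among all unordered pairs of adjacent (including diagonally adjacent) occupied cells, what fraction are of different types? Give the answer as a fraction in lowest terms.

5/9

Scan each occupied cell's neighbors to the right and below (and the two forward diagonals) so each pair is counted once.
Row 0: B(0,0)–B(1,0)= B(0,0)–A(1,1)≠  → 1/2 unlike.
Row 1: B(1,0)–A(1,1)≠ A(1,3)–B(2,3)≠  → 2/2 unlike.
Row 2: B(2,3)–B(3,3)= B(2,3)–A(3,2)≠  → 1/2 unlike.
Row 3: A(3,0)–A(3,1)= A(3,1)–A(3,2)= A(3,2)–B(3,3)≠  → 1/3 unlike.
Total adjacent occupied pairs: 9; unlike-type pairs: 5.
5/9 is already in lowest terms.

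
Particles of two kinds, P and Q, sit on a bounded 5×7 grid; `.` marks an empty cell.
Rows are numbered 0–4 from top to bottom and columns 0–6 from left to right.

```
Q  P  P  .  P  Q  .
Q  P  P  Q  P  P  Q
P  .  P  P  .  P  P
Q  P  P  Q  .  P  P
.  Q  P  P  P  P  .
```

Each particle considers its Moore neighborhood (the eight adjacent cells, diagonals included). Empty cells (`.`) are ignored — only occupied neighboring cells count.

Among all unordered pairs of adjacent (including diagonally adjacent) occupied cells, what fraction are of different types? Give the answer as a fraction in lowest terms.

28/69

Scan each occupied cell's neighbors to the right and below (and the two forward diagonals) so each pair is counted once.
Row 0: Q(0,0)–P(0,1)≠ Q(0,0)–Q(1,0)= Q(0,0)–P(1,1)≠ P(0,1)–P(0,2)= P(0,1)–P(1,1)= P(0,1)–P(1,2)= P(0,1)–Q(1,0)≠ P(0,2)–P(1,2)= P(0,2)–Q(1,3)≠ P(0,2)–P(1,1)= P(0,4)–Q(0,5)≠ P(0,4)–P(1,4)= P(0,4)–P(1,5)= P(0,4)–Q(1,3)≠ Q(0,5)–P(1,5)≠ Q(0,5)–Q(1,6)= Q(0,5)–P(1,4)≠  → 8/17 unlike.
Row 1: Q(1,0)–P(1,1)≠ Q(1,0)–P(2,0)≠ P(1,1)–P(1,2)= P(1,1)–P(2,2)= P(1,1)–P(2,0)= P(1,2)–Q(1,3)≠ P(1,2)–P(2,2)= P(1,2)–P(2,3)= Q(1,3)–P(1,4)≠ Q(1,3)–P(2,3)≠ Q(1,3)–P(2,2)≠ P(1,4)–P(1,5)= P(1,4)–P(2,5)= P(1,4)–P(2,3)= P(1,5)–Q(1,6)≠ P(1,5)–P(2,5)= P(1,5)–P(2,6)= Q(1,6)–P(2,6)≠ Q(1,6)–P(2,5)≠  → 9/19 unlike.
Row 2: P(2,0)–Q(3,0)≠ P(2,0)–P(3,1)= P(2,2)–P(2,3)= P(2,2)–P(3,2)= P(2,2)–Q(3,3)≠ P(2,2)–P(3,1)= P(2,3)–Q(3,3)≠ P(2,3)–P(3,2)= P(2,5)–P(2,6)= P(2,5)–P(3,5)= P(2,5)–P(3,6)= P(2,6)–P(3,6)= P(2,6)–P(3,5)=  → 3/13 unlike.
Row 3: Q(3,0)–P(3,1)≠ Q(3,0)–Q(4,1)= P(3,1)–P(3,2)= P(3,1)–Q(4,1)≠ P(3,1)–P(4,2)= P(3,2)–Q(3,3)≠ P(3,2)–P(4,2)= P(3,2)–P(4,3)= P(3,2)–Q(4,1)≠ Q(3,3)–P(4,3)≠ Q(3,3)–P(4,4)≠ Q(3,3)–P(4,2)≠ P(3,5)–P(3,6)= P(3,5)–P(4,5)= P(3,5)–P(4,4)= P(3,6)–P(4,5)=  → 7/16 unlike.
Row 4: Q(4,1)–P(4,2)≠ P(4,2)–P(4,3)= P(4,3)–P(4,4)= P(4,4)–P(4,5)=  → 1/4 unlike.
Total adjacent occupied pairs: 69; unlike-type pairs: 28.
28/69 is already in lowest terms.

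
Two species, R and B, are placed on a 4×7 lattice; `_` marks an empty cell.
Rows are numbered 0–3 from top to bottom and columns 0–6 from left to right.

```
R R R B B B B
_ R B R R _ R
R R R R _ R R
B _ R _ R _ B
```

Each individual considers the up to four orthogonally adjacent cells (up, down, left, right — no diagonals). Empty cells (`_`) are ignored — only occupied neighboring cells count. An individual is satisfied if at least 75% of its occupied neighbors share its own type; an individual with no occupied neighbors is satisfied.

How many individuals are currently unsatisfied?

13

(0,0)R 1/1 satisfied
(0,1)R 3/3 satisfied
(0,2)R 1/3 not
(0,3)B 1/3 not
(0,4)B 2/3 not
(0,5)B 2/2 satisfied
(0,6)B 1/2 not
(1,1)R 2/3 not
(1,2)B 0/4 not
(1,3)R 2/4 not
(1,4)R 1/2 not
(1,6)R 1/2 not
(2,0)R 1/2 not
(2,1)R 3/3 satisfied
(2,2)R 3/4 satisfied
(2,3)R 2/2 satisfied
(2,5)R 1/1 satisfied
(2,6)R 2/3 not
(3,0)B 0/1 not
(3,2)R 1/1 satisfied
(3,4)R 0/0 satisfied
(3,6)B 0/1 not
Unsatisfied: (0,2), (0,3), (0,4), (0,6), (1,1), (1,2), (1,3), (1,4), (1,6), (2,0), (2,6), (3,0), (3,6) — 13 in total.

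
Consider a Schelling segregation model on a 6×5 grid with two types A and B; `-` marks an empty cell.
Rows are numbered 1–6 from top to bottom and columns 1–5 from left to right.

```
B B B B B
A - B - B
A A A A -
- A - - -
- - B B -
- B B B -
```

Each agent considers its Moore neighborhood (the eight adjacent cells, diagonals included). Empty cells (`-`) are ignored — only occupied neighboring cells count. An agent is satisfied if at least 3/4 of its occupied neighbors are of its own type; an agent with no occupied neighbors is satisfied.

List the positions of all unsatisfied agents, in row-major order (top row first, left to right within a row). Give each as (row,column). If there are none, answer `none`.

(1,1), (2,1), (2,3), (2,5), (3,4)

Row 1: (1,1)B 1/2 not · (1,2)B 3/4 satisfied · (1,3)B 3/3 satisfied · (1,4)B 4/4 satisfied · (1,5)B 2/2 satisfied
Row 2: (2,1)A 2/4 not · (2,3)B 3/6 not · (2,5)B 2/3 not
Row 3: (3,1)A 3/3 satisfied · (3,2)A 4/5 satisfied · (3,3)A 3/4 satisfied · (3,4)A 1/3 not
Row 4: (4,2)A 3/4 satisfied
Row 5: (5,3)B 4/5 satisfied · (5,4)B 3/3 satisfied
Row 6: (6,2)B 2/2 satisfied · (6,3)B 4/4 satisfied · (6,4)B 3/3 satisfied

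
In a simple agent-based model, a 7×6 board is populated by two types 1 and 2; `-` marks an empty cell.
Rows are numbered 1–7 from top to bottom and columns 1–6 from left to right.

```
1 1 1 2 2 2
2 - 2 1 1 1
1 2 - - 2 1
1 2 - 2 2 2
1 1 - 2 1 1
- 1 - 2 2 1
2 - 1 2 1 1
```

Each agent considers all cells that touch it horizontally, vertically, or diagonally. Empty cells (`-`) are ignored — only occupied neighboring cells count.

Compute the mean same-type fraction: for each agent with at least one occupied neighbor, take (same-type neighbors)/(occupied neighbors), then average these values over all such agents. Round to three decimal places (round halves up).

0.468

Row 1: (1,1)1 1/2 · (1,2)1 2/4 · (1,3)1 2/4 · (1,4)2 2/5 · (1,5)2 2/5 · (1,6)2 1/3
Row 2: (2,1)2 1/4 · (2,3)2 2/5 · (2,4)1 2/6 · (2,5)1 3/7 · (2,6)1 2/5
Row 3: (3,1)1 1/4 · (3,2)2 3/5 · (3,5)2 3/7 · (3,6)1 2/5
Row 4: (4,1)1 3/5 · (4,2)2 1/5 · (4,4)2 3/4 · (4,5)2 4/7 · (4,6)2 2/5
Row 5: (5,1)1 3/4 · (5,2)1 3/4 · (5,4)2 4/5 · (5,5)1 2/8 · (5,6)1 2/5
Row 6: (6,2)1 3/4 · (6,4)2 3/6 · (6,5)2 3/8 · (6,6)1 4/5
Row 7: (7,1)2 0/1 · (7,3)1 1/3 · (7,4)2 2/4 · (7,5)1 2/5 · (7,6)1 2/3
Sum over 34 agents: 1/2 + 2/4 + 2/4 + 2/5 + 2/5 + 1/3 + 1/4 + 2/5 + 2/6 + 3/7 + 2/5 + 1/4 + 3/5 + 3/7 + 2/5 + 3/5 + 1/5 + 3/4 + 4/7 + 2/5 + 3/4 + 3/4 + 4/5 + 2/8 + 2/5 + 3/4 + 3/6 + 3/8 + 4/5 + 0/1 + 1/3 + 2/4 + 2/5 + 2/3 = 13373/840; mean = 13373/840 ÷ 34 = 13373/28560 = 0.468242… → 0.468.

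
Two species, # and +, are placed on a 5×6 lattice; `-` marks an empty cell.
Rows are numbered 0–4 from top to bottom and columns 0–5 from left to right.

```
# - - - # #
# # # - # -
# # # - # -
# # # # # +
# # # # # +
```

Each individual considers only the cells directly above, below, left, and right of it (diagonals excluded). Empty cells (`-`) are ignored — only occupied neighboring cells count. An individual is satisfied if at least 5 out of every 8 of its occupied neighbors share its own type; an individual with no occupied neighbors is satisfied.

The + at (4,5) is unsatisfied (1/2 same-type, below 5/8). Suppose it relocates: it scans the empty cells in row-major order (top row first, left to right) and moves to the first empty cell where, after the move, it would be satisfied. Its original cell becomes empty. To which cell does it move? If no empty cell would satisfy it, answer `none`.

none

Vacating (4,5). Empty cells in order:
  (0,1): 0/2 same-type → still unsatisfied.
  (0,2): 0/1 same-type → still unsatisfied.
  (0,3): 0/1 same-type → still unsatisfied.
  (1,3): 0/2 same-type → still unsatisfied.
  (1,5): 0/2 same-type → still unsatisfied.
  (2,3): 0/3 same-type → still unsatisfied.
  (2,5): 1/2 same-type → still unsatisfied.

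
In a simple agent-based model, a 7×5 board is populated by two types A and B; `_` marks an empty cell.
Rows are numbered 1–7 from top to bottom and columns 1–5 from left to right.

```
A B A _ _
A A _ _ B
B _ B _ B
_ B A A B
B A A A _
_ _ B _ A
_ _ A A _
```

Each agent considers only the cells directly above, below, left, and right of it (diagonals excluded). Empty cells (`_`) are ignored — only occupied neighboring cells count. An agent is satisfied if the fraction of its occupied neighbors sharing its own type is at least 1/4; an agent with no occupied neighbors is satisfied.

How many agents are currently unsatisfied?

(1,1)A 1/2 ok
(1,2)B 0/3 unhappy
(1,3)A 0/1 unhappy
(2,1)A 2/3 ok
(2,2)A 1/2 ok
(2,5)B 1/1 ok
(3,1)B 0/1 unhappy
(3,3)B 0/1 unhappy
(3,5)B 2/2 ok
(4,2)B 0/2 unhappy
(4,3)A 2/4 ok
(4,4)A 2/3 ok
(4,5)B 1/2 ok
(5,1)B 0/1 unhappy
(5,2)A 1/3 ok
(5,3)A 3/4 ok
(5,4)A 2/2 ok
(6,3)B 0/2 unhappy
(6,5)A 0/0 ok
(7,3)A 1/2 ok
(7,4)A 1/1 ok
Unsatisfied: (1,2), (1,3), (3,1), (3,3), (4,2), (5,1), (6,3) — 7 in total.

7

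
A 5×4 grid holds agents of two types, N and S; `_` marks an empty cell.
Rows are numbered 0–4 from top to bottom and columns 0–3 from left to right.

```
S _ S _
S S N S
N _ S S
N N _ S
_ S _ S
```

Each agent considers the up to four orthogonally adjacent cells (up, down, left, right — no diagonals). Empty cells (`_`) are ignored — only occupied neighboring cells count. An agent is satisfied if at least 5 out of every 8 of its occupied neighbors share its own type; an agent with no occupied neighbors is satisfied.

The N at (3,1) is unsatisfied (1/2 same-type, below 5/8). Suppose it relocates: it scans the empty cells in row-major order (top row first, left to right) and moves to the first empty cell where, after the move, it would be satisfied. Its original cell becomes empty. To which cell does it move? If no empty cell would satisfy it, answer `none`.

none

Vacating (3,1). Empty cells in order:
  (0,1): 0/3 same-type → still unsatisfied.
  (0,3): 0/2 same-type → still unsatisfied.
  (2,1): 1/3 same-type → still unsatisfied.
  (3,2): 0/2 same-type → still unsatisfied.
  (4,0): 1/2 same-type → still unsatisfied.
  (4,2): 0/2 same-type → still unsatisfied.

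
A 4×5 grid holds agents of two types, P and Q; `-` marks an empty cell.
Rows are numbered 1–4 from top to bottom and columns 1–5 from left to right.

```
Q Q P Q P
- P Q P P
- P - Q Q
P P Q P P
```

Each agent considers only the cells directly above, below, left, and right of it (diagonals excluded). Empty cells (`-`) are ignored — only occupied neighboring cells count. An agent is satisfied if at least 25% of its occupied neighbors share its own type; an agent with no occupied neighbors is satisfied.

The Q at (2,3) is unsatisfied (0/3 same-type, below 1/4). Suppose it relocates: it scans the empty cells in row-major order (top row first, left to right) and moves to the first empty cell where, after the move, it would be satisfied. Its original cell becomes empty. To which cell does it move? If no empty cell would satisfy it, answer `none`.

Vacating (2,3). Empty cells in order:
  (2,1): 1/2 same-type → satisfied — stop here.

(2,1)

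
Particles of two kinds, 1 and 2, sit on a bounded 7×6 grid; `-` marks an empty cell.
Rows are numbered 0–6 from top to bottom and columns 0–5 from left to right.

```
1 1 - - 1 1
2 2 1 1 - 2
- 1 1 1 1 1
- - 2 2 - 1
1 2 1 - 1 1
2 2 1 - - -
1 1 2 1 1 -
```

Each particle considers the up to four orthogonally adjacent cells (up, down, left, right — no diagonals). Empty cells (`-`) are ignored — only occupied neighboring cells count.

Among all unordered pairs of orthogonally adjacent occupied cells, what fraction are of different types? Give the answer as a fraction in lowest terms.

18/37

Scan each occupied cell's neighbors to the right and below so each pair is counted once.
Row 0: 1(0,0)–1(0,1)= 1(0,0)–2(1,0)≠ 1(0,1)–2(1,1)≠ 1(0,4)–1(0,5)= 1(0,5)–2(1,5)≠  → 3/5 unlike.
Row 1: 2(1,0)–2(1,1)= 2(1,1)–1(1,2)≠ 2(1,1)–1(2,1)≠ 1(1,2)–1(1,3)= 1(1,2)–1(2,2)= 1(1,3)–1(2,3)= 2(1,5)–1(2,5)≠  → 3/7 unlike.
Row 2: 1(2,1)–1(2,2)= 1(2,2)–1(2,3)= 1(2,2)–2(3,2)≠ 1(2,3)–1(2,4)= 1(2,3)–2(3,3)≠ 1(2,4)–1(2,5)= 1(2,5)–1(3,5)=  → 2/7 unlike.
Row 3: 2(3,2)–2(3,3)= 2(3,2)–1(4,2)≠ 1(3,5)–1(4,5)=  → 1/3 unlike.
Row 4: 1(4,0)–2(4,1)≠ 1(4,0)–2(5,0)≠ 2(4,1)–1(4,2)≠ 2(4,1)–2(5,1)= 1(4,2)–1(5,2)= 1(4,4)–1(4,5)=  → 3/6 unlike.
Row 5: 2(5,0)–2(5,1)= 2(5,0)–1(6,0)≠ 2(5,1)–1(5,2)≠ 2(5,1)–1(6,1)≠ 1(5,2)–2(6,2)≠  → 4/5 unlike.
Row 6: 1(6,0)–1(6,1)= 1(6,1)–2(6,2)≠ 2(6,2)–1(6,3)≠ 1(6,3)–1(6,4)=  → 2/4 unlike.
Total adjacent occupied pairs: 37; unlike-type pairs: 18.
18/37 is already in lowest terms.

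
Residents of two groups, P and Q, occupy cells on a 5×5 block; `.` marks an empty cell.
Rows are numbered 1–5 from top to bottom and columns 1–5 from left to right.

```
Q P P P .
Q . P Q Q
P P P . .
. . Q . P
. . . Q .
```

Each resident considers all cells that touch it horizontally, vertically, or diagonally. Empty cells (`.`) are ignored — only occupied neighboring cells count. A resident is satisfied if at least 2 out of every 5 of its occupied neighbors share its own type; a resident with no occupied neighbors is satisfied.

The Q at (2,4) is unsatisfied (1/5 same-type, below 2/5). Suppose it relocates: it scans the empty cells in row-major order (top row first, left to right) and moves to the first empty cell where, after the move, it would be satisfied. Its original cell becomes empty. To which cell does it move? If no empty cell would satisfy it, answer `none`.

Vacating (2,4). Empty cells in order:
  (1,5): 1/2 same-type → satisfied — stop here.

(1,5)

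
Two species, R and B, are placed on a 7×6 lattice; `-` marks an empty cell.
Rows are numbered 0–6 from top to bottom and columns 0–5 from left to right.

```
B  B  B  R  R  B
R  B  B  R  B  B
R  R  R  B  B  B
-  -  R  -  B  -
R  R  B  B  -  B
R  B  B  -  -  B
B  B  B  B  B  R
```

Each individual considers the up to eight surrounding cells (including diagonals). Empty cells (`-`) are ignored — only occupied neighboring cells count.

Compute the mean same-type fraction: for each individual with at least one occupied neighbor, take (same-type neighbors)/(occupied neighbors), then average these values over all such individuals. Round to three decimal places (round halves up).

Row 0: (0,0)B 2/3 · (0,1)B 4/5 · (0,2)B 3/5 · (0,3)R 2/5 · (0,4)R 2/5 · (0,5)B 2/3
Row 1: (1,0)R 2/5 · (1,1)B 4/8 · (1,2)B 4/8 · (1,3)R 3/8 · (1,4)B 5/8 · (1,5)B 4/5
Row 2: (2,0)R 2/3 · (2,1)R 4/6 · (2,2)R 3/6 · (2,3)B 4/7 · (2,4)B 5/6 · (2,5)B 4/4
Row 3: (3,2)R 3/6 · (3,4)B 5/5
Row 4: (4,0)R 2/3 · (4,1)R 3/6 · (4,2)B 3/5 · (4,3)B 3/4 · (4,5)B 2/2
Row 5: (5,0)R 2/5 · (5,1)B 5/8 · (5,2)B 6/7 · (5,5)B 2/3
Row 6: (6,0)B 2/3 · (6,1)B 4/5 · (6,2)B 4/4 · (6,3)B 3/3 · (6,4)B 2/3 · (6,5)R 0/2
Sum over 35 individuals: 2/3 + 4/5 + 3/5 + 2/5 + 2/5 + 2/3 + 2/5 + 4/8 + 4/8 + 3/8 + 5/8 + 4/5 + 2/3 + 4/6 + 3/6 + 4/7 + 5/6 + 4/4 + 3/6 + 5/5 + 2/3 + 3/6 + 3/5 + 3/4 + 2/2 + 2/5 + 5/8 + 6/7 + 2/3 + 2/3 + 4/5 + 4/4 + 3/3 + 2/3 + 0/2 = 19043/840; mean = 19043/840 ÷ 35 = 19043/29400 = 0.647721… → 0.648.

0.648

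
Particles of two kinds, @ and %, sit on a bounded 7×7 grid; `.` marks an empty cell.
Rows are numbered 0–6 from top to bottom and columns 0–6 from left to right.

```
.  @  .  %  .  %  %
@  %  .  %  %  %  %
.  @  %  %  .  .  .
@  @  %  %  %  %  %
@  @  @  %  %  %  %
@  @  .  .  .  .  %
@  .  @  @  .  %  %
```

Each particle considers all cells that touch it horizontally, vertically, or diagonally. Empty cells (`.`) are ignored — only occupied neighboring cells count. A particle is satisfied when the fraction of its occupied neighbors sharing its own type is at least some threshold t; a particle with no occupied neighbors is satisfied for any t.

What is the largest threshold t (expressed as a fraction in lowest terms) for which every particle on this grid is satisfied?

1/4

(0,1)@ 1/2
(0,3)% 2/2
(0,5)% 4/4
(0,6)% 3/3
(1,0)@ 2/3
(1,1)% 1/4
(1,3)% 4/4
(1,4)% 5/5
(1,5)% 4/4
(1,6)% 3/3
(2,1)@ 3/6
(2,2)% 5/7
(2,3)% 6/6
(3,0)@ 4/4
(3,1)@ 5/7
(3,2)% 4/8
(3,3)% 6/7
(3,4)% 6/6
(3,5)% 5/5
(3,6)% 3/3
(4,0)@ 5/5
(4,1)@ 6/7
(4,2)@ 3/6
(4,3)% 4/5
(4,4)% 5/5
(4,5)% 6/6
(4,6)% 4/4
(5,0)@ 4/4
(5,1)@ 6/6
(5,6)% 4/4
(6,0)@ 2/2
(6,2)@ 2/2
(6,3)@ 1/1
(6,5)% 2/2
(6,6)% 2/2
The smallest same-type fraction is 1/4 at (1,1), which reduces to 1/4. Any threshold above that leaves this particle unsatisfied.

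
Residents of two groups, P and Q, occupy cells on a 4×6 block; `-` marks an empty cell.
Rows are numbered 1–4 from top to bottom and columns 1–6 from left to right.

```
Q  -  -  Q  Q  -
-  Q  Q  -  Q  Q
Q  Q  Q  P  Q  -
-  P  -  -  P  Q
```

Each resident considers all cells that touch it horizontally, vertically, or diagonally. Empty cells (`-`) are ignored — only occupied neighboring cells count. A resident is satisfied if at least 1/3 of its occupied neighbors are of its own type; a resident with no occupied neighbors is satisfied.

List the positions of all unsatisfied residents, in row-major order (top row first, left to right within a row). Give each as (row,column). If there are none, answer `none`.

(3,4), (4,2)

(1,1)Q 1/1 ✓
(1,4)Q 3/3 ✓
(1,5)Q 3/3 ✓
(2,2)Q 5/5 ✓
(2,3)Q 4/5 ✓
(2,5)Q 4/5 ✓
(2,6)Q 3/3 ✓
(3,1)Q 2/3 ✓
(3,2)Q 4/5 ✓
(3,3)Q 3/5 ✓
(3,4)P 1/5 ✗
(3,5)Q 3/5 ✓
(4,2)P 0/3 ✗
(4,5)P 1/3 ✓
(4,6)Q 1/2 ✓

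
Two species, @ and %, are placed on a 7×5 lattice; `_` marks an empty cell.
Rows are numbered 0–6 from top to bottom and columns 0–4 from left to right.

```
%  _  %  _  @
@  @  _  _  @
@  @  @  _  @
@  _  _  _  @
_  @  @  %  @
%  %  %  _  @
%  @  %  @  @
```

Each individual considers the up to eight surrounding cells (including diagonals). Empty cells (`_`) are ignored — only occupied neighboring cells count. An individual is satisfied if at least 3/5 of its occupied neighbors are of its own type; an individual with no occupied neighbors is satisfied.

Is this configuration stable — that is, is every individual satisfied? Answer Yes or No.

Row 0: (0,0)% 0/2 not · (0,2)% 0/1 not · (0,4)@ 1/1 satisfied
Row 1: (1,0)@ 3/4 satisfied · (1,1)@ 4/6 satisfied · (1,4)@ 2/2 satisfied
Row 2: (2,0)@ 4/4 satisfied · (2,1)@ 5/5 satisfied · (2,2)@ 2/2 satisfied · (2,4)@ 2/2 satisfied
Row 3: (3,0)@ 3/3 satisfied · (3,4)@ 2/3 satisfied
Row 4: (4,1)@ 2/5 not · (4,2)@ 1/4 not · (4,3)% 1/5 not · (4,4)@ 2/3 satisfied
Row 5: (5,0)% 2/4 not · (5,1)% 4/7 not · (5,2)% 3/7 not · (5,4)@ 3/4 satisfied
Row 6: (6,0)% 2/3 satisfied · (6,1)@ 0/5 not · (6,2)% 2/4 not · (6,3)@ 2/4 not · (6,4)@ 2/2 satisfied
For instance (0,0) has only 0/2 same-type neighbors, below 3/5.

No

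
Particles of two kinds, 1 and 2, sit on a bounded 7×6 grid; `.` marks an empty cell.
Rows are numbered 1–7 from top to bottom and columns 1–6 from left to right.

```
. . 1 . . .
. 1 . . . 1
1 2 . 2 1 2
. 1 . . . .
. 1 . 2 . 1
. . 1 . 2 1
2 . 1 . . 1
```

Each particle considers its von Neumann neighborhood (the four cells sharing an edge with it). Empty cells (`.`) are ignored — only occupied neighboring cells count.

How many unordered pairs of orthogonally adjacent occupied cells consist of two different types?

Scan each occupied cell's neighbors to the right and below so each pair is counted once.
Row 2: 1(2,2)–2(3,2)≠ 1(2,6)–2(3,6)≠  → 2/2 unlike.
Row 3: 1(3,1)–2(3,2)≠ 2(3,2)–1(4,2)≠ 2(3,4)–1(3,5)≠ 1(3,5)–2(3,6)≠  → 4/4 unlike.
Row 4: 1(4,2)–1(5,2)=  → 0/1 unlike.
Row 5: 1(5,6)–1(6,6)=  → 0/1 unlike.
Row 6: 1(6,3)–1(7,3)= 2(6,5)–1(6,6)≠ 1(6,6)–1(7,6)=  → 1/3 unlike.
Total adjacent occupied pairs: 11; unlike-type pairs: 7.

7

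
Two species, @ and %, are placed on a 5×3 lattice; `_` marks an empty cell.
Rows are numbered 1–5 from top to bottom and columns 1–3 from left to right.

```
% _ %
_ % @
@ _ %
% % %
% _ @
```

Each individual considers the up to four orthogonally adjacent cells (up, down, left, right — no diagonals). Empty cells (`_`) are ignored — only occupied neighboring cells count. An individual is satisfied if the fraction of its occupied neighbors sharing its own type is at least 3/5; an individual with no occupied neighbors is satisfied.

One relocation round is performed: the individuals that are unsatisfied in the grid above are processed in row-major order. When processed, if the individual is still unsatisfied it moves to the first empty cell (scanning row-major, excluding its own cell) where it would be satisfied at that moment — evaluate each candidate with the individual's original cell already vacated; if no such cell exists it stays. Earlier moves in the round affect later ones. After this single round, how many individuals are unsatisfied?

Initially unsatisfied (in order): (1,3), (2,2), (2,3), (3,1), (3,3), (5,3).
  (1,3) → (1,2).
  (2,2) → (3,2).
  (2,3): no empty cell satisfies it; stays.
  (3,1): no empty cell satisfies it; stays.
  (3,3): now satisfied by earlier moves; stays.
  (5,3): no empty cell satisfies it; stays.
Resulting grid:
% % _
_ _ @
@ % %
% % %
% _ @
Unsatisfied now: (2,3), (3,1), (5,3).

3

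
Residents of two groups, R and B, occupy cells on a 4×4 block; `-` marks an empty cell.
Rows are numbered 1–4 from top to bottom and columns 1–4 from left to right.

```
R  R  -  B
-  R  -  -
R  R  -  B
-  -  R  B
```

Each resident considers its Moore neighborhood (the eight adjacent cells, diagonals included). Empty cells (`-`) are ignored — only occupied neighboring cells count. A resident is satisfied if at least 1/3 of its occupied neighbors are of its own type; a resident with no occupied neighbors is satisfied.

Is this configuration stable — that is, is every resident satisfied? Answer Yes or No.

(1,1)R 2/2 ok
(1,2)R 2/2 ok
(1,4)B 0/0 ok
(2,2)R 4/4 ok
(3,1)R 2/2 ok
(3,2)R 3/3 ok
(3,4)B 1/2 ok
(4,3)R 1/3 ok
(4,4)B 1/2 ok
All meet the threshold, so the configuration is stable.

Yes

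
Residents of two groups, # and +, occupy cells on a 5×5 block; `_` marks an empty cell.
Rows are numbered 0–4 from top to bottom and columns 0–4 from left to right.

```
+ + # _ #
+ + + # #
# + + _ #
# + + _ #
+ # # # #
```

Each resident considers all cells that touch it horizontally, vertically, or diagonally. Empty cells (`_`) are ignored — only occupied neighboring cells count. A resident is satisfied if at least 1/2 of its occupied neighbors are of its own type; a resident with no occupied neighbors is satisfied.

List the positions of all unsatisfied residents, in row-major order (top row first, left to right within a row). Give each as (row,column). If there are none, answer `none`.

(0,2), (2,0), (3,0), (4,0), (4,1)

(0,0)+ 3/3 ok
(0,1)+ 4/5 ok
(0,2)# 1/4 unhappy
(0,4)# 2/2 ok
(1,0)+ 4/5 ok
(1,1)+ 6/8 ok
(1,2)+ 4/6 ok
(1,3)# 4/6 ok
(1,4)# 3/3 ok
(2,0)# 1/5 unhappy
(2,1)+ 6/8 ok
(2,2)+ 5/6 ok
(2,4)# 3/3 ok
(3,0)# 2/5 unhappy
(3,1)+ 4/8 ok
(3,2)+ 3/6 ok
(3,4)# 3/3 ok
(4,0)+ 1/3 unhappy
(4,1)# 2/5 unhappy
(4,2)# 2/4 ok
(4,3)# 3/4 ok
(4,4)# 2/2 ok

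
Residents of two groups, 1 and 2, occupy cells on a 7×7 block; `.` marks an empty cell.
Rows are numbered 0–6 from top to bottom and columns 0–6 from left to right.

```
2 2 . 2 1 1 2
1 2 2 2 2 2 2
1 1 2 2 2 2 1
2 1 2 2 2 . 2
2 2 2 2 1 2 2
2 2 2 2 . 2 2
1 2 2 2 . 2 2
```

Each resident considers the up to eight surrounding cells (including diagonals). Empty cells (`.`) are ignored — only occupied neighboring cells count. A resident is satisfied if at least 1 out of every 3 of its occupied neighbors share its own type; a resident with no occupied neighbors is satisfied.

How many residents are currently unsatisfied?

6

Row 0: (0,0)2 2/3 ok · (0,1)2 3/4 ok · (0,3)2 3/4 ok · (0,4)1 1/5 unhappy · (0,5)1 1/5 unhappy · (0,6)2 2/3 ok
Row 1: (1,0)1 2/5 ok · (1,1)2 4/7 ok · (1,2)2 6/7 ok · (1,3)2 6/7 ok · (1,4)2 6/8 ok · (1,5)2 5/8 ok · (1,6)2 3/5 ok
Row 2: (2,0)1 3/5 ok · (2,1)1 3/8 ok · (2,2)2 6/8 ok · (2,3)2 8/8 ok · (2,4)2 7/7 ok · (2,5)2 6/7 ok · (2,6)1 0/4 unhappy
Row 3: (3,0)2 2/5 ok · (3,1)1 2/8 unhappy · (3,2)2 6/8 ok · (3,3)2 7/8 ok · (3,4)2 6/7 ok · (3,6)2 3/4 ok
Row 4: (4,0)2 4/5 ok · (4,1)2 7/8 ok · (4,2)2 7/8 ok · (4,3)2 6/7 ok · (4,4)1 0/6 unhappy · (4,5)2 5/6 ok · (4,6)2 4/4 ok
Row 5: (5,0)2 4/5 ok · (5,1)2 7/8 ok · (5,2)2 8/8 ok · (5,3)2 5/6 ok · (5,5)2 5/6 ok · (5,6)2 5/5 ok
Row 6: (6,0)1 0/3 unhappy · (6,1)2 4/5 ok · (6,2)2 5/5 ok · (6,3)2 3/3 ok · (6,5)2 3/3 ok · (6,6)2 3/3 ok
Unsatisfied: (0,4), (0,5), (2,6), (3,1), (4,4), (6,0) — 6 in total.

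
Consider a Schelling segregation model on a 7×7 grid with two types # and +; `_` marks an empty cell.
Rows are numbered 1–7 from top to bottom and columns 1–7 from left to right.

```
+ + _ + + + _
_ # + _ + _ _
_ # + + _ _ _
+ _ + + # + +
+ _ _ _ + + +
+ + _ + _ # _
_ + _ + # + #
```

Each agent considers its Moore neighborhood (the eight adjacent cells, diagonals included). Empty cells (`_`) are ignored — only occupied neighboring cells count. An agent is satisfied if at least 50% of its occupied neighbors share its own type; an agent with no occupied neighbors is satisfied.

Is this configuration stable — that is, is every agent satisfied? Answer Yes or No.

Row 1: (1,1)+ 1/2 ok · (1,2)+ 2/3 ok · (1,4)+ 3/3 ok · (1,5)+ 3/3 ok · (1,6)+ 2/2 ok
Row 2: (2,2)# 1/5 unhappy · (2,3)+ 4/6 ok · (2,5)+ 4/4 ok
Row 3: (3,2)# 1/5 unhappy · (3,3)+ 4/6 ok · (3,4)+ 5/6 ok
Row 4: (4,1)+ 1/2 ok · (4,3)+ 3/4 ok · (4,4)+ 4/5 ok · (4,5)# 0/5 unhappy · (4,6)+ 4/5 ok · (4,7)+ 3/3 ok
Row 5: (5,1)+ 3/3 ok · (5,5)+ 4/6 ok · (5,6)+ 4/6 ok · (5,7)+ 3/4 ok
Row 6: (6,1)+ 3/3 ok · (6,2)+ 3/3 ok · (6,4)+ 2/3 ok · (6,6)# 2/6 unhappy
Row 7: (7,2)+ 2/2 ok · (7,4)+ 1/2 ok · (7,5)# 1/4 unhappy · (7,6)+ 0/3 unhappy · (7,7)# 1/2 ok
For instance (2,2) has only 1/5 same-type neighbors, below 1/2.

No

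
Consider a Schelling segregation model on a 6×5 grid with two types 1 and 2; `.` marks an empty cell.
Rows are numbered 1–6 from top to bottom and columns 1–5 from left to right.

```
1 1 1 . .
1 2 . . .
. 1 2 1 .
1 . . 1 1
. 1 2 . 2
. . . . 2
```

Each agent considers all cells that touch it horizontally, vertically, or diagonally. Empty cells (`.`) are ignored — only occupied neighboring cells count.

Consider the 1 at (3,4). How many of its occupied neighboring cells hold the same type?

2

Occupied neighbors of (3,4): (3,3)=2, (4,4)=1, (4,5)=1.
Same type (1): 2 of 3.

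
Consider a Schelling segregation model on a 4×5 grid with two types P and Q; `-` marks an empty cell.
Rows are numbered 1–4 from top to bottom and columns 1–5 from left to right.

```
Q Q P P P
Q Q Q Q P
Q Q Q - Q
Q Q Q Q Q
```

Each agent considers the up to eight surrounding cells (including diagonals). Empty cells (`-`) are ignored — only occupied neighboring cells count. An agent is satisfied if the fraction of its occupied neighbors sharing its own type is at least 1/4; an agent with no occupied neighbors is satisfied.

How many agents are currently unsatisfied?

Row 1: (1,1)Q 3/3 ✓ · (1,2)Q 4/5 ✓ · (1,3)P 1/5 ✗ · (1,4)P 3/5 ✓ · (1,5)P 2/3 ✓
Row 2: (2,1)Q 5/5 ✓ · (2,2)Q 7/8 ✓ · (2,3)Q 5/7 ✓ · (2,4)Q 3/7 ✓ · (2,5)P 2/4 ✓
Row 3: (3,1)Q 5/5 ✓ · (3,2)Q 8/8 ✓ · (3,3)Q 7/7 ✓ · (3,5)Q 3/4 ✓
Row 4: (4,1)Q 3/3 ✓ · (4,2)Q 5/5 ✓ · (4,3)Q 4/4 ✓ · (4,4)Q 4/4 ✓ · (4,5)Q 2/2 ✓
Unsatisfied: (1,3) — 1 in total.

1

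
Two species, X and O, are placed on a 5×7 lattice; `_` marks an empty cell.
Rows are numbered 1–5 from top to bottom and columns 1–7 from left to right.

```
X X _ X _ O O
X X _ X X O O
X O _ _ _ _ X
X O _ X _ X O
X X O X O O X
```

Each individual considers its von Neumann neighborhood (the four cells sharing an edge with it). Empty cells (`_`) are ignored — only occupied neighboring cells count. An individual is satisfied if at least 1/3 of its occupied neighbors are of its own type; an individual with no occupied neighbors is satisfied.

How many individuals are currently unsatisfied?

5

(1,1)X 2/2 satisfied
(1,2)X 2/2 satisfied
(1,4)X 1/1 satisfied
(1,6)O 2/2 satisfied
(1,7)O 2/2 satisfied
(2,1)X 3/3 satisfied
(2,2)X 2/3 satisfied
(2,4)X 2/2 satisfied
(2,5)X 1/2 satisfied
(2,6)O 2/3 satisfied
(2,7)O 2/3 satisfied
(3,1)X 2/3 satisfied
(3,2)O 1/3 satisfied
(3,7)X 0/2 not
(4,1)X 2/3 satisfied
(4,2)O 1/3 satisfied
(4,4)X 1/1 satisfied
(4,6)X 0/2 not
(4,7)O 0/3 not
(5,1)X 2/2 satisfied
(5,2)X 1/3 satisfied
(5,3)O 0/2 not
(5,4)X 1/3 satisfied
(5,5)O 1/2 satisfied
(5,6)O 1/3 satisfied
(5,7)X 0/2 not
Unsatisfied: (3,7), (4,6), (4,7), (5,3), (5,7) — 5 in total.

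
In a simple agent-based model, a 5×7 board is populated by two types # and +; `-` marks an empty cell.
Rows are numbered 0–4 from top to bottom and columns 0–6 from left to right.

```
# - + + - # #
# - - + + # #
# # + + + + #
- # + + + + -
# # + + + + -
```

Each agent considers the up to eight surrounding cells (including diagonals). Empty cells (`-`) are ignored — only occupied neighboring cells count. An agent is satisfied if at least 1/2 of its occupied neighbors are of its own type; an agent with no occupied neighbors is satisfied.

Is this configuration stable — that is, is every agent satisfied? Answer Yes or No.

Yes

Row 0: (0,0)# 1/1 ok · (0,2)+ 2/2 ok · (0,3)+ 3/3 ok · (0,5)# 3/4 ok · (0,6)# 3/3 ok
Row 1: (1,0)# 3/3 ok · (1,3)+ 6/6 ok · (1,4)+ 5/7 ok · (1,5)# 4/7 ok · (1,6)# 4/5 ok
Row 2: (2,0)# 3/3 ok · (2,1)# 3/5 ok · (2,2)+ 4/6 ok · (2,3)+ 7/7 ok · (2,4)+ 7/8 ok · (2,5)+ 4/7 ok · (2,6)# 2/4 ok
Row 3: (3,1)# 4/7 ok · (3,2)+ 5/8 ok · (3,3)+ 8/8 ok · (3,4)+ 8/8 ok · (3,5)+ 5/6 ok
Row 4: (4,0)# 2/2 ok · (4,1)# 2/4 ok · (4,2)+ 3/5 ok · (4,3)+ 5/5 ok · (4,4)+ 5/5 ok · (4,5)+ 3/3 ok
All meet the threshold, so the configuration is stable.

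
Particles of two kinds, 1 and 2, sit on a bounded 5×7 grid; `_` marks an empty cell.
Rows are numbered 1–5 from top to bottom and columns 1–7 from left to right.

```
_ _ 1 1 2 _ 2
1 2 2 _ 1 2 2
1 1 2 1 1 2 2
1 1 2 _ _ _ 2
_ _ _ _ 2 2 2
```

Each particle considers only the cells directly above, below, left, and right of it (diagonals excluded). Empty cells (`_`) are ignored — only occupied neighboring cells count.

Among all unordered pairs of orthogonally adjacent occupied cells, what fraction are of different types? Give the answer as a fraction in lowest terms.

Scan each occupied cell's neighbors to the right and below so each pair is counted once.
Row 1: 1(1,3)–1(1,4)= 1(1,3)–2(2,3)≠ 1(1,4)–2(1,5)≠ 2(1,5)–1(2,5)≠ 2(1,7)–2(2,7)=  → 3/5 unlike.
Row 2: 1(2,1)–2(2,2)≠ 1(2,1)–1(3,1)= 2(2,2)–2(2,3)= 2(2,2)–1(3,2)≠ 2(2,3)–2(3,3)= 1(2,5)–2(2,6)≠ 1(2,5)–1(3,5)= 2(2,6)–2(2,7)= 2(2,6)–2(3,6)= 2(2,7)–2(3,7)=  → 3/10 unlike.
Row 3: 1(3,1)–1(3,2)= 1(3,1)–1(4,1)= 1(3,2)–2(3,3)≠ 1(3,2)–1(4,2)= 2(3,3)–1(3,4)≠ 2(3,3)–2(4,3)= 1(3,4)–1(3,5)= 1(3,5)–2(3,6)≠ 2(3,6)–2(3,7)= 2(3,7)–2(4,7)=  → 3/10 unlike.
Row 4: 1(4,1)–1(4,2)= 1(4,2)–2(4,3)≠ 2(4,7)–2(5,7)=  → 1/3 unlike.
Row 5: 2(5,5)–2(5,6)= 2(5,6)–2(5,7)=  → 0/2 unlike.
Total adjacent occupied pairs: 30; unlike-type pairs: 10.
10/30 reduces to 1/3.

1/3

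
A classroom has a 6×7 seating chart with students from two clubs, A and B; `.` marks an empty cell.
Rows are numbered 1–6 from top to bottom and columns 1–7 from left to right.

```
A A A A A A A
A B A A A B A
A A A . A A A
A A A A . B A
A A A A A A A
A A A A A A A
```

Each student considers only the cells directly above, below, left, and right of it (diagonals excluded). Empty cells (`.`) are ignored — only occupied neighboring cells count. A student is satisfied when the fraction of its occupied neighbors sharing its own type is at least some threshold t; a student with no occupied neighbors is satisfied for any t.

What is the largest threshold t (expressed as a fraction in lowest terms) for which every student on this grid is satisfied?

(1,1)A 2/2
(1,2)A 2/3
(1,3)A 3/3
(1,4)A 3/3
(1,5)A 3/3
(1,6)A 2/3
(1,7)A 2/2
(2,1)A 2/3
(2,2)B 0/4
(2,3)A 3/4
(2,4)A 3/3
(2,5)A 3/4
(2,6)B 0/4
(2,7)A 2/3
(3,1)A 3/3
(3,2)A 3/4
(3,3)A 3/3
(3,5)A 2/2
(3,6)A 2/4
(3,7)A 3/3
(4,1)A 3/3
(4,2)A 4/4
(4,3)A 4/4
(4,4)A 2/2
(4,6)B 0/3
(4,7)A 2/3
(5,1)A 3/3
(5,2)A 4/4
(5,3)A 4/4
(5,4)A 4/4
(5,5)A 3/3
(5,6)A 3/4
(5,7)A 3/3
(6,1)A 2/2
(6,2)A 3/3
(6,3)A 3/3
(6,4)A 3/3
(6,5)A 3/3
(6,6)A 3/3
(6,7)A 2/2
The smallest same-type fraction is 0/4 at (2,2), which reduces to 0/1. Any threshold above that leaves this student unsatisfied.

0/1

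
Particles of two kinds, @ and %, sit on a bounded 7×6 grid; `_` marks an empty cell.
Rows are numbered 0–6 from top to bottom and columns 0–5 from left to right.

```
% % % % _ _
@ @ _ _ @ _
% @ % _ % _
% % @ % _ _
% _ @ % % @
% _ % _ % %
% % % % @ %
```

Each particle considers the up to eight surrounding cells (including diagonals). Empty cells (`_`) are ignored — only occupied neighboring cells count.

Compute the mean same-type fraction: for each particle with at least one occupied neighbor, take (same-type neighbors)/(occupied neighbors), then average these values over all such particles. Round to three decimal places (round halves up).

(0,0)% 1/3
(0,1)% 2/4
(0,2)% 2/3
(0,3)% 1/2
(1,0)@ 2/5
(1,1)@ 2/7
(1,4)@ 0/2
(2,0)% 2/5
(2,1)@ 3/7
(2,2)% 2/5
(2,4)% 1/2
(3,0)% 3/4
(3,1)% 4/7
(3,2)@ 2/6
(3,3)% 4/6
(4,0)% 3/3
(4,2)@ 1/5
(4,3)% 4/6
(4,4)% 4/5
(4,5)@ 0/3
(5,0)% 3/3
(5,2)% 4/5
(5,4)% 5/7
(5,5)% 3/5
(6,0)% 2/2
(6,1)% 4/4
(6,2)% 3/3
(6,3)% 3/4
(6,4)@ 0/4
(6,5)% 2/3
Sum over 30 particles: 1/3 + 2/4 + 2/3 + 1/2 + 2/5 + 2/7 + 0/2 + 2/5 + 3/7 + 2/5 + 1/2 + 3/4 + 4/7 + 2/6 + 4/6 + 3/3 + 1/5 + 4/6 + 4/5 + 0/3 + 3/3 + 4/5 + 5/7 + 3/5 + 2/2 + 4/4 + 3/3 + 3/4 + 0/4 + 2/3 = 254/15; mean = 254/15 ÷ 30 = 127/225 = 0.564444… → 0.564.

0.564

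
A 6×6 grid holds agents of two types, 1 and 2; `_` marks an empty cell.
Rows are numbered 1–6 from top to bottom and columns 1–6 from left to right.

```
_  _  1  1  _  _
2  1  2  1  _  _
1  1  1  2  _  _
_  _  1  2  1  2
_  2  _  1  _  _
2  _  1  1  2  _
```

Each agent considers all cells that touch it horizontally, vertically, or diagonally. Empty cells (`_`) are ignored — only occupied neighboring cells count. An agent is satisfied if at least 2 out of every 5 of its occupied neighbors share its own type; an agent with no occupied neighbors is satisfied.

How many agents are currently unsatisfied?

8

(1,3)1 3/4 satisfied
(1,4)1 2/3 satisfied
(2,1)2 0/3 not
(2,2)1 4/6 satisfied
(2,3)2 1/7 not
(2,4)1 3/5 satisfied
(3,1)1 2/3 satisfied
(3,2)1 4/6 satisfied
(3,3)1 4/7 satisfied
(3,4)2 2/6 not
(4,3)1 3/6 satisfied
(4,4)2 1/5 not
(4,5)1 1/4 not
(4,6)2 0/1 not
(5,2)2 1/3 not
(5,4)1 4/6 satisfied
(6,1)2 1/1 satisfied
(6,3)1 2/3 satisfied
(6,4)1 2/3 satisfied
(6,5)2 0/2 not
Unsatisfied: (2,1), (2,3), (3,4), (4,4), (4,5), (4,6), (5,2), (6,5) — 8 in total.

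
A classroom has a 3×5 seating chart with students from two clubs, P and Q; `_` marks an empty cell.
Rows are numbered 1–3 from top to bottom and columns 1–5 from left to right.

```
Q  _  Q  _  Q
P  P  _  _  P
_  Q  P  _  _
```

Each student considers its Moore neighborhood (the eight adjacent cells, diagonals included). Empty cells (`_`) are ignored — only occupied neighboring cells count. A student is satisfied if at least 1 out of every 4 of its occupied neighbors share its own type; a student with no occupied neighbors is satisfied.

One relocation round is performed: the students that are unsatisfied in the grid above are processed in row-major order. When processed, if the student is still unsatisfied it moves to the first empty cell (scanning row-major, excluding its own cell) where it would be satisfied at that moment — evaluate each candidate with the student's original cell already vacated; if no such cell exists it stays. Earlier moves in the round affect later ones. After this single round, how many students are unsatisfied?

1

Initially unsatisfied (in order): (1,1), (1,3), (1,5), (2,5), (3,2).
  (1,1) → (1,2).
  (1,3): now satisfied by earlier moves; stays.
  (1,5) → (1,1).
  (2,5): now satisfied by earlier moves; stays.
  (3,2) → (1,4).
Resulting grid:
Q Q Q Q _
P P _ _ P
_ _ P _ _
Unsatisfied now: (2,5).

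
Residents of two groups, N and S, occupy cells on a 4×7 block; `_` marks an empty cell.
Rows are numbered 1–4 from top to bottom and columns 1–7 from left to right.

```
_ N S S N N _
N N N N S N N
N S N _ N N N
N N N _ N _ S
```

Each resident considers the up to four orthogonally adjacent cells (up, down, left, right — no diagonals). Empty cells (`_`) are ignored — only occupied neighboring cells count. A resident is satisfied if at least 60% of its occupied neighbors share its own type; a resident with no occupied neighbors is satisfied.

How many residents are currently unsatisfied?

Row 1: (1,2)N 1/2 not · (1,3)S 1/3 not · (1,4)S 1/3 not · (1,5)N 1/3 not · (1,6)N 2/2 satisfied
Row 2: (2,1)N 2/2 satisfied · (2,2)N 3/4 satisfied · (2,3)N 3/4 satisfied · (2,4)N 1/3 not · (2,5)S 0/4 not · (2,6)N 3/4 satisfied · (2,7)N 2/2 satisfied
Row 3: (3,1)N 2/3 satisfied · (3,2)S 0/4 not · (3,3)N 2/3 satisfied · (3,5)N 2/3 satisfied · (3,6)N 3/3 satisfied · (3,7)N 2/3 satisfied
Row 4: (4,1)N 2/2 satisfied · (4,2)N 2/3 satisfied · (4,3)N 2/2 satisfied · (4,5)N 1/1 satisfied · (4,7)S 0/1 not
Unsatisfied: (1,2), (1,3), (1,4), (1,5), (2,4), (2,5), (3,2), (4,7) — 8 in total.

8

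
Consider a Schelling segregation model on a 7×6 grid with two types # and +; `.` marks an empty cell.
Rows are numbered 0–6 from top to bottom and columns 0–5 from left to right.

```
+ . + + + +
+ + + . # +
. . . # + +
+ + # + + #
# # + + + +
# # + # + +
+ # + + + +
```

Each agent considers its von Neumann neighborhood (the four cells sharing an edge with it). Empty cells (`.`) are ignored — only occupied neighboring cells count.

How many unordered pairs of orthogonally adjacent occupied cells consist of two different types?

Scan each occupied cell's neighbors to the right and below so each pair is counted once.
From row 0: 1 unlike of 7 pairs (running 1/7).
From row 1: 2 unlike of 5 pairs (running 3/12).
From row 2: 3 unlike of 5 pairs (running 6/17).
From row 3: 7 unlike of 11 pairs (running 13/28).
From row 4: 2 unlike of 11 pairs (running 15/39).
From row 5: 5 unlike of 11 pairs (running 20/50).
From row 6: 2 unlike of 5 pairs (running 22/55).
Total adjacent occupied pairs: 55; unlike-type pairs: 22.

22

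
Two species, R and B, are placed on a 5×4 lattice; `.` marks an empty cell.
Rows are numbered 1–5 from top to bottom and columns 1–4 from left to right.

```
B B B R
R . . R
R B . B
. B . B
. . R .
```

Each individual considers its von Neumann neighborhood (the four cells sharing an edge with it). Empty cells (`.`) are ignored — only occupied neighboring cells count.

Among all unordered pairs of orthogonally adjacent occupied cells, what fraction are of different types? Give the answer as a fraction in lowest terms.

2/5

Scan each occupied cell's neighbors to the right and below so each pair is counted once.
From row 1: 2 unlike of 5 pairs (running 2/5).
From row 2: 1 unlike of 2 pairs (running 3/7).
From row 3: 1 unlike of 3 pairs (running 4/10).
Total adjacent occupied pairs: 10; unlike-type pairs: 4.
4/10 reduces to 2/5.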